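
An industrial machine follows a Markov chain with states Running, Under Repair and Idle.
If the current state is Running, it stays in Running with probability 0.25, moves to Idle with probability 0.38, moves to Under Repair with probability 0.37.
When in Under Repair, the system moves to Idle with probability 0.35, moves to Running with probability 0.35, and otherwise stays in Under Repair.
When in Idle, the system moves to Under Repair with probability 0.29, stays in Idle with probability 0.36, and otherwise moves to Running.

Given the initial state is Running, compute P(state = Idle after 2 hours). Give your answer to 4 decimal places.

Sum over the intermediate state after 1 hour:
P = P(Running→Running)·P(Running→Idle) + P(Running→Under Repair)·P(Under Repair→Idle) + P(Running→Idle)·P(Idle→Idle)
  = 0.25×0.38 + 0.37×0.35 + 0.38×0.36
  = 0.0950 + 0.1295 + 0.1368 = 0.3613

0.3613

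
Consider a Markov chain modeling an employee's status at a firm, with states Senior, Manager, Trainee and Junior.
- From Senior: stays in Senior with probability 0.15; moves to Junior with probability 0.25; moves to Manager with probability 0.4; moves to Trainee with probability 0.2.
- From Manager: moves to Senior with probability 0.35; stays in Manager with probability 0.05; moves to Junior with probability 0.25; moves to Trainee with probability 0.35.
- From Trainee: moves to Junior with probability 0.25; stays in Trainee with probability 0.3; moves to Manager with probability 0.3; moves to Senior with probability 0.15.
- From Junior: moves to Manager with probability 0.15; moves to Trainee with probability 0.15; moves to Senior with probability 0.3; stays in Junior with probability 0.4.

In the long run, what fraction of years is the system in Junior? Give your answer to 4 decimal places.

0.2941

Let the stationary distribution be π with π = πP and π_1 + π_2 + π_3 + π_4 = 1.
π_1 = 0.15·π_1 + 0.35·π_2 + 0.15·π_3 + 0.3·π_4
π_2 = 0.4·π_1 + 0.05·π_2 + 0.3·π_3 + 0.15·π_4
π_3 = 0.2·π_1 + 0.35·π_2 + 0.3·π_3 + 0.15·π_4
Solving with the normalization constraint gives π = (0.2389, 0.2238, 0.2432, 0.2941).
So the stationary probability of Junior is 0.2941.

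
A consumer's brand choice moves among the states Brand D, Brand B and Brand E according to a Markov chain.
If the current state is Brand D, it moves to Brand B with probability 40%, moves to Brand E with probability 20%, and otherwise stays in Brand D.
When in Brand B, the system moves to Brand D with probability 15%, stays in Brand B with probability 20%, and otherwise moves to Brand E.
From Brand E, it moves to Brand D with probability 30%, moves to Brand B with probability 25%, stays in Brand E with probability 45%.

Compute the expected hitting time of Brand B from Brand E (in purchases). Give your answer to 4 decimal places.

Let t(s) be the expected number of purchases to first reach Brand B from state s, with t(Brand B) = 0. Conditioning on the first purchase:
t(Brand D) = 1 + 0.4·t(Brand D) + 0.2·t(Brand E)
t(Brand E) = 1 + 0.3·t(Brand D) + 0.45·t(Brand E)
Solving: t(Brand D) = 2.7778, t(Brand E) = 3.3333.
Expected purchases from Brand E to Brand B: 3.3333.

3.3333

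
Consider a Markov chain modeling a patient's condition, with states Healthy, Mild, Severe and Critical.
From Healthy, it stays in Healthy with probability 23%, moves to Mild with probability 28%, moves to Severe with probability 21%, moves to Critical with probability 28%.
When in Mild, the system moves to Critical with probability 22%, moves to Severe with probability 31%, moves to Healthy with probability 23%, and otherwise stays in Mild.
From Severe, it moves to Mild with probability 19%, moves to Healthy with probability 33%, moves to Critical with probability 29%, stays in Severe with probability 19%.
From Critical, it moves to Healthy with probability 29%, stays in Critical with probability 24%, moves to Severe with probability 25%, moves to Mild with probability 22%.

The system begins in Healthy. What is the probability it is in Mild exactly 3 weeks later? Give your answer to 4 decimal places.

0.2334

Propagate the distribution vector 3 weeks from Healthy.
After 0 weeks: (1.0000, 0.0000, 0.0000, 0.0000)
After 1 week: (0.2300, 0.2800, 0.2100, 0.2800)
After 2 weeks: (0.2678, 0.2331, 0.2450, 0.2541)
After 3 weeks: (0.2697, 0.2334, 0.2386, 0.2583)
P(in Mild after 3 weeks) = 0.2334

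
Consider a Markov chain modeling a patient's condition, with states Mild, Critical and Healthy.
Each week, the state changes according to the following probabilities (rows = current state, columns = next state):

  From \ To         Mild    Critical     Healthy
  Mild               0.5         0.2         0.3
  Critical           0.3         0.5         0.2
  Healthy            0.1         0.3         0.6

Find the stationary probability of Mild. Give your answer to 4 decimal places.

Let the stationary distribution be π with π = πP and π_1 + π_2 + π_3 = 1.
π_1 = 0.5·π_1 + 0.3·π_2 + 0.1·π_3
π_2 = 0.2·π_1 + 0.5·π_2 + 0.3·π_3
Solving with the normalization constraint gives π = (0.2800, 0.3400, 0.3800).
So the stationary probability of Mild is 0.2800.

0.2800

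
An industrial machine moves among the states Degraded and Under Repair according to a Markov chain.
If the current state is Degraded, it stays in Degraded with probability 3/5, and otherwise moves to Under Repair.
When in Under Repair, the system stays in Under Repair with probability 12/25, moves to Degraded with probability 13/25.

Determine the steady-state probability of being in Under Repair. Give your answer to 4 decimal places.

Let the stationary distribution be π with π = πP and π_1 + π_2 = 1.
π_1 = 0.6·π_1 + 0.52·π_2
Solving with the normalization constraint gives π = (0.5652, 0.4348).
So the stationary probability of Under Repair is 0.4348.

0.4348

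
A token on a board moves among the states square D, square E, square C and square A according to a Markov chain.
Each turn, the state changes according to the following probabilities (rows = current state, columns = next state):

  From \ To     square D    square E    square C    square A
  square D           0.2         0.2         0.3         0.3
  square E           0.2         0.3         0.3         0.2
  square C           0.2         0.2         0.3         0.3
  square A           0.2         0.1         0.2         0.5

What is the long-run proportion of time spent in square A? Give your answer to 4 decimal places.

0.3521

Let the stationary distribution be π with π = πP and π_1 + π_2 + π_3 + π_4 = 1.
π_1 = 0.2·π_1 + 0.2·π_2 + 0.2·π_3 + 0.2·π_4
π_2 = 0.2·π_1 + 0.3·π_2 + 0.2·π_3 + 0.1·π_4
π_3 = 0.3·π_1 + 0.3·π_2 + 0.3·π_3 + 0.2·π_4
Solving with the normalization constraint gives π = (0.2000, 0.1831, 0.2648, 0.3521).
So the stationary probability of square A is 0.3521.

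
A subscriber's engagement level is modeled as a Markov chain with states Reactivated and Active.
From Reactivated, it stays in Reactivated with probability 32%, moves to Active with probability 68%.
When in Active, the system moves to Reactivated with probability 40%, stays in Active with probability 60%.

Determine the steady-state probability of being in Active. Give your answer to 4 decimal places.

Let the stationary distribution be π with π = πP and π_1 + π_2 = 1.
π_1 = 0.32·π_1 + 0.4·π_2
Solving with the normalization constraint gives π = (0.3704, 0.6296).
So the stationary probability of Active is 0.6296.

0.6296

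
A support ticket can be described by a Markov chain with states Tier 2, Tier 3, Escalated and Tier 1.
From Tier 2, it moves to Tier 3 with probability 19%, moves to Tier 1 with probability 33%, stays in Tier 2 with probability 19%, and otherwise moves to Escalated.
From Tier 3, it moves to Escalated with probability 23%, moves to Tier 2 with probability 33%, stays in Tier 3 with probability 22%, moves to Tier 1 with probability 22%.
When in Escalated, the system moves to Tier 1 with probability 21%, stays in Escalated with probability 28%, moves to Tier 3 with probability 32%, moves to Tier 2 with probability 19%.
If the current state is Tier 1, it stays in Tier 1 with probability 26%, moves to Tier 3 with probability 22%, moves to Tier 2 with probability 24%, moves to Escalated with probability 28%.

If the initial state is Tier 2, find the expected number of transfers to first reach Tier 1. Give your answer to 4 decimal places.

3.6815

Let t(s) be the expected number of transfers to first reach Tier 1 from state s, with t(Tier 1) = 0. Conditioning on the first transfer:
t(Tier 2) = 1 + 0.19·t(Tier 2) + 0.19·t(Tier 3) + 0.29·t(Escalated)
t(Tier 3) = 1 + 0.33·t(Tier 2) + 0.22·t(Tier 3) + 0.23·t(Escalated)
t(Escalated) = 1 + 0.19·t(Tier 2) + 0.32·t(Tier 3) + 0.28·t(Escalated)
Solving: t(Tier 2) = 3.6815, t(Tier 3) = 4.0689, t(Escalated) = 4.1688.
Expected transfers from Tier 2 to Tier 1: 3.6815.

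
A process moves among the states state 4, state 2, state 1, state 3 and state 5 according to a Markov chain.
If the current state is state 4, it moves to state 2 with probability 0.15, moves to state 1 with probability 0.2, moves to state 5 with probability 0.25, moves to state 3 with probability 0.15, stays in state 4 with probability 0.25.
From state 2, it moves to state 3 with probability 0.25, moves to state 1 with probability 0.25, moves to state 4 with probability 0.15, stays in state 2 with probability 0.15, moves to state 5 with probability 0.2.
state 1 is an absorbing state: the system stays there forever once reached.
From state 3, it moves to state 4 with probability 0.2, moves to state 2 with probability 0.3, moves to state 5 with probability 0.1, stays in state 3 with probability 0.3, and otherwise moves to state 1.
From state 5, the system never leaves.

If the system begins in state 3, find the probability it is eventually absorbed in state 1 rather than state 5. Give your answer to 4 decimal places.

Let h(s) be the probability of absorption at state 1 starting from transient state s. Then h(state 1) = 1 and h(state 5) = 0. By first-step analysis:
h(state 4) = 0.25·h(state 4) + 0.15·h(state 2) + 0.2·1 + 0.15·h(state 3) + 0.25·0
h(state 2) = 0.15·h(state 4) + 0.15·h(state 2) + 0.25·1 + 0.25·h(state 3) + 0.2·0
h(state 3) = 0.2·h(state 4) + 0.3·h(state 2) + 0.1·1 + 0.3·h(state 3) + 0.1·0
Solving: h(state 4) = 0.4723, h(state 2) = 0.5254, h(state 3) = 0.5030.
Starting from state 3, the probability is 0.5030.

0.5030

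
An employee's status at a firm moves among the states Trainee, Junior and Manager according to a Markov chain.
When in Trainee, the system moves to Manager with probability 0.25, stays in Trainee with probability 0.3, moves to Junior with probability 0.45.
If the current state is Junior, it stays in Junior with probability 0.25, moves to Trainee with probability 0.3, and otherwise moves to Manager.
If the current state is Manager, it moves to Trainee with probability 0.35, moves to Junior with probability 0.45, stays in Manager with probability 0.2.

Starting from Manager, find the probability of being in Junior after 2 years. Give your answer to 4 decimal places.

Sum over the intermediate state after 1 year:
P = P(Manager→Trainee)·P(Trainee→Junior) + P(Manager→Junior)·P(Junior→Junior) + P(Manager→Manager)·P(Manager→Junior)
  = 0.35×0.45 + 0.45×0.25 + 0.2×0.45
  = 0.1575 + 0.1125 + 0.0900 = 0.3600

0.3600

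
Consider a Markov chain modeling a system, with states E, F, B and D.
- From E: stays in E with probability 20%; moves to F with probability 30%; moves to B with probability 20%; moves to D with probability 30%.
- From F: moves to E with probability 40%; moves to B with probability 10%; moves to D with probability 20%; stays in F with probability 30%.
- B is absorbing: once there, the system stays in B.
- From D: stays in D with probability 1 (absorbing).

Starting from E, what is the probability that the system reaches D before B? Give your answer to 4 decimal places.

Let h(s) be the probability of absorption at D starting from transient state s. Then h(D) = 1 and h(B) = 0. By first-step analysis:
h(E) = 0.2·h(E) + 0.3·h(F) + 0.2·0 + 0.3·1
h(F) = 0.4·h(E) + 0.3·h(F) + 0.1·0 + 0.2·1
Solving: h(E) = 0.6136, h(F) = 0.6364.
Starting from E, the probability is 0.6136.

0.6136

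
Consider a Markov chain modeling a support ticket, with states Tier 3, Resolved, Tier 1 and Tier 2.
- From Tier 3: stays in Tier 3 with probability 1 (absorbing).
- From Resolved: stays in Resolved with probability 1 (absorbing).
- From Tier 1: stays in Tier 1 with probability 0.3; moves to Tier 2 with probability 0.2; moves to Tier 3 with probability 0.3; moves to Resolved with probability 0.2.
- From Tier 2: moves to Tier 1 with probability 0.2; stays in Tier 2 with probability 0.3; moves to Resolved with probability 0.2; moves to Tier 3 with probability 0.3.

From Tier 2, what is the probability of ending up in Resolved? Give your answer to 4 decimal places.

Let h(s) be the probability of absorption at Resolved starting from transient state s. Then h(Resolved) = 1 and h(Tier 3) = 0. By first-step analysis:
h(Tier 1) = 0.3·0 + 0.2·1 + 0.3·h(Tier 1) + 0.2·h(Tier 2)
h(Tier 2) = 0.3·0 + 0.2·1 + 0.2·h(Tier 1) + 0.3·h(Tier 2)
Solving: h(Tier 1) = 0.4000, h(Tier 2) = 0.4000.
Starting from Tier 2, the probability is 0.4000.

0.4000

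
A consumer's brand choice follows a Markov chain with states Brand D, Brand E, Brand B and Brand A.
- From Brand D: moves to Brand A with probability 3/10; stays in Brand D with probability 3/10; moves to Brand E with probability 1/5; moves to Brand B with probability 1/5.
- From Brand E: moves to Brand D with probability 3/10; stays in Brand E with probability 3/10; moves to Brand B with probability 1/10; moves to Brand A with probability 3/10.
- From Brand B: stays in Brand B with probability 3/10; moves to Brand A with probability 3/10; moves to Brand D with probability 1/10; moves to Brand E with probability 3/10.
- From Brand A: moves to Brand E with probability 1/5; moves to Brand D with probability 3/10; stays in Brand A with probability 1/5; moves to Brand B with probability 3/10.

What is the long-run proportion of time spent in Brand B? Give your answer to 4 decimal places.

Let the stationary distribution be π with π = πP and π_1 + π_2 + π_3 + π_4 = 1.
π_1 = 0.3·π_1 + 0.3·π_2 + 0.1·π_3 + 0.3·π_4
π_2 = 0.2·π_1 + 0.3·π_2 + 0.3·π_3 + 0.2·π_4
π_3 = 0.2·π_1 + 0.1·π_2 + 0.3·π_3 + 0.3·π_4
Solving with the normalization constraint gives π = (0.2550, 0.2472, 0.2251, 0.2727).
So the stationary probability of Brand B is 0.2251.

0.2251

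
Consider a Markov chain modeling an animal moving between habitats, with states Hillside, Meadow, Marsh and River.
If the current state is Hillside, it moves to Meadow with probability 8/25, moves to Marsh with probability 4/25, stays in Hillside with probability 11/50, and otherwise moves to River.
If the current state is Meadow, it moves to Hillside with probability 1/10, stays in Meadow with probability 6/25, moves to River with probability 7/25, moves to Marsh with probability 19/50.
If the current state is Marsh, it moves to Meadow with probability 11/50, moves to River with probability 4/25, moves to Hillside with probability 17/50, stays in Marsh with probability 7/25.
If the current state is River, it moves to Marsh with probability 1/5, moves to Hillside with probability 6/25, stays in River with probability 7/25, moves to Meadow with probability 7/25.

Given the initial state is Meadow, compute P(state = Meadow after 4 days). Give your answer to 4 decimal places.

Propagate the distribution vector 4 days from Meadow.
After 0 days: (0.0000, 1.0000, 0.0000, 0.0000)
After 1 day: (0.1000, 0.2400, 0.3800, 0.2800)
After 2 days: (0.2424, 0.2516, 0.2696, 0.2364)
After 3 days: (0.2269, 0.2635, 0.2572, 0.2525)
After 4 days: (0.2243, 0.2631, 0.2589, 0.2537)
P(in Meadow after 4 days) = 0.2631

0.2631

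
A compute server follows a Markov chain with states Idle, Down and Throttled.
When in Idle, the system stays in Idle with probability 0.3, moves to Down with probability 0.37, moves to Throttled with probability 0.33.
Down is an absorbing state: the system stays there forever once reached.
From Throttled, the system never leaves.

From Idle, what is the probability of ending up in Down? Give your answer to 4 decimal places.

0.5286

Let h(s) be the probability of absorption at Down starting from transient state s. Then h(Down) = 1 and h(Throttled) = 0. By first-step analysis:
h(Idle) = 0.3·h(Idle) + 0.37·1 + 0.33·0
Solving: h(Idle) = 0.5286.
Starting from Idle, the probability is 0.5286.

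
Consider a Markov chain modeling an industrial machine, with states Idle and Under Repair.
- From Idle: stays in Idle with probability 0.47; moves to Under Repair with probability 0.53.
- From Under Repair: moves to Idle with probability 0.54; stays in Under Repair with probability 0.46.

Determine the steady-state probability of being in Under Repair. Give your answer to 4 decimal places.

Let the stationary distribution be π with π = πP and π_1 + π_2 = 1.
π_1 = 0.47·π_1 + 0.54·π_2
Solving with the normalization constraint gives π = (0.5047, 0.4953).
So the stationary probability of Under Repair is 0.4953.

0.4953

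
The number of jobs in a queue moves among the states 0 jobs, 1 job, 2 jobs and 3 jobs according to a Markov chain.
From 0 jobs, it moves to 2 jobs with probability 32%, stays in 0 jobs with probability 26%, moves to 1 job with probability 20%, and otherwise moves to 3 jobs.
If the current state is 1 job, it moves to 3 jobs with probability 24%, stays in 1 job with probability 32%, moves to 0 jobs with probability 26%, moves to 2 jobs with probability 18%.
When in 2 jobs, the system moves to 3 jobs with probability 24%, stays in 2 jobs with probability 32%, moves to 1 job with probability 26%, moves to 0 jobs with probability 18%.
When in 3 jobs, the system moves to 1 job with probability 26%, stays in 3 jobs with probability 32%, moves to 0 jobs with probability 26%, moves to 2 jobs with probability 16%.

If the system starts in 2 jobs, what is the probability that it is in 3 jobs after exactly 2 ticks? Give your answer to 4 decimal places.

0.2556

Propagate the distribution vector 2 ticks from 2 jobs.
After 0 ticks: (0.0000, 0.0000, 1.0000, 0.0000)
After 1 tick: (0.1800, 0.2600, 0.3200, 0.2400)
After 2 ticks: (0.2344, 0.2648, 0.2452, 0.2556)
P(in 3 jobs after 2 ticks) = 0.2556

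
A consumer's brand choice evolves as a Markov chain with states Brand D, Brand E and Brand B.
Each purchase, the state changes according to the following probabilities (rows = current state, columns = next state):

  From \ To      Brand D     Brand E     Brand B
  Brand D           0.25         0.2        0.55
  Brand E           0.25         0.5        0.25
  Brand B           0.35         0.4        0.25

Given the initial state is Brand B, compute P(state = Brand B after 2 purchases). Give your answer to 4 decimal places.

0.3550

Sum over the intermediate state after 1 purchase:
P = P(Brand B→Brand D)·P(Brand D→Brand B) + P(Brand B→Brand E)·P(Brand E→Brand B) + P(Brand B→Brand B)·P(Brand B→Brand B)
  = 0.35×0.55 + 0.4×0.25 + 0.25×0.25
  = 0.1925 + 0.1000 + 0.0625 = 0.3550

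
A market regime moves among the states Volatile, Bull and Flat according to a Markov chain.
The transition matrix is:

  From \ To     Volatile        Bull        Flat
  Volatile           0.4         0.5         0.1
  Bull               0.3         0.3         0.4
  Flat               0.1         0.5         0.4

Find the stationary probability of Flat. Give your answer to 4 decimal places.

0.3214

Let the stationary distribution be π with π = πP and π_1 + π_2 + π_3 = 1.
π_1 = 0.4·π_1 + 0.3·π_2 + 0.1·π_3
π_2 = 0.5·π_1 + 0.3·π_2 + 0.5·π_3
Solving with the normalization constraint gives π = (0.2619, 0.4167, 0.3214).
So the stationary probability of Flat is 0.3214.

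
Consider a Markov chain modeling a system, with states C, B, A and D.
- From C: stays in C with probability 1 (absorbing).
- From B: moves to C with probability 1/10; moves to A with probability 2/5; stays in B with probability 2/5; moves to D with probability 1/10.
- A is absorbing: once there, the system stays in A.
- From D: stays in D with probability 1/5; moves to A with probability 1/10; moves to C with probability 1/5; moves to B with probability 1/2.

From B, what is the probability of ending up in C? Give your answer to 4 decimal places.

0.2326

Let h(s) be the probability of absorption at C starting from transient state s. Then h(C) = 1 and h(A) = 0. By first-step analysis:
h(B) = 0.1·1 + 0.4·h(B) + 0.4·0 + 0.1·h(D)
h(D) = 0.2·1 + 0.5·h(B) + 0.1·0 + 0.2·h(D)
Solving: h(B) = 0.2326, h(D) = 0.3953.
Starting from B, the probability is 0.2326.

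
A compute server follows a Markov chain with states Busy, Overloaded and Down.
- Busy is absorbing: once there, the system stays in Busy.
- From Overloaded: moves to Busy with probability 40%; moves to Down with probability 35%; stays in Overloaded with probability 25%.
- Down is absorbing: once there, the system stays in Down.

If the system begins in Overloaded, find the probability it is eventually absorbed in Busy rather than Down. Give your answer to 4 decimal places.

Let h(s) be the probability of absorption at Busy starting from transient state s. Then h(Busy) = 1 and h(Down) = 0. By first-step analysis:
h(Overloaded) = 0.4·1 + 0.25·h(Overloaded) + 0.35·0
Solving: h(Overloaded) = 0.5333.
Starting from Overloaded, the probability is 0.5333.

0.5333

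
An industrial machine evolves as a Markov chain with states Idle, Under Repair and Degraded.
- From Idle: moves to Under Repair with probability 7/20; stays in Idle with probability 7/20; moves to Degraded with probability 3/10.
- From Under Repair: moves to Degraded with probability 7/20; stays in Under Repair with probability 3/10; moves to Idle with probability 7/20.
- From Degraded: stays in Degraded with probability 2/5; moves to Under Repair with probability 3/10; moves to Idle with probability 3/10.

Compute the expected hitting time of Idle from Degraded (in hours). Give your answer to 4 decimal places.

Let t(s) be the expected number of hours to first reach Idle from state s, with t(Idle) = 0. Conditioning on the first hour:
t(Under Repair) = 1 + 0.3·t(Under Repair) + 0.35·t(Degraded)
t(Degraded) = 1 + 0.3·t(Under Repair) + 0.4·t(Degraded)
Solving: t(Under Repair) = 3.0159, t(Degraded) = 3.1746.
Expected hours from Degraded to Idle: 3.1746.

3.1746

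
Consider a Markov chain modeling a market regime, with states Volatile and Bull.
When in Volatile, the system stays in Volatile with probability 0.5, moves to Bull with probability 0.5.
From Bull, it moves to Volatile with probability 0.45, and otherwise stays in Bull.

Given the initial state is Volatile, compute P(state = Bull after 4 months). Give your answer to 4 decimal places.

Propagate the distribution vector 4 months from Volatile.
After 0 months: (1.0000, 0.0000)
After 1 month: (0.5000, 0.5000)
After 2 months: (0.4750, 0.5250)
After 3 months: (0.4738, 0.5263)
After 4 months: (0.4737, 0.5263)
P(in Bull after 4 months) = 0.5263

0.5263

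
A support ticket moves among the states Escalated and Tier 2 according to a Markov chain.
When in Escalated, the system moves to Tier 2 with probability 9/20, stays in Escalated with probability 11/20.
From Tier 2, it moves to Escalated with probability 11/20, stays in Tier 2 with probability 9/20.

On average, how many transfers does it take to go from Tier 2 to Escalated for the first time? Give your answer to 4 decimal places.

Let t(s) be the expected number of transfers to first reach Escalated from state s, with t(Escalated) = 0. Conditioning on the first transfer:
t(Tier 2) = 1 + 0.45·t(Tier 2)
Solving: t(Tier 2) = 1.8182.
Expected transfers from Tier 2 to Escalated: 1.8182.

1.8182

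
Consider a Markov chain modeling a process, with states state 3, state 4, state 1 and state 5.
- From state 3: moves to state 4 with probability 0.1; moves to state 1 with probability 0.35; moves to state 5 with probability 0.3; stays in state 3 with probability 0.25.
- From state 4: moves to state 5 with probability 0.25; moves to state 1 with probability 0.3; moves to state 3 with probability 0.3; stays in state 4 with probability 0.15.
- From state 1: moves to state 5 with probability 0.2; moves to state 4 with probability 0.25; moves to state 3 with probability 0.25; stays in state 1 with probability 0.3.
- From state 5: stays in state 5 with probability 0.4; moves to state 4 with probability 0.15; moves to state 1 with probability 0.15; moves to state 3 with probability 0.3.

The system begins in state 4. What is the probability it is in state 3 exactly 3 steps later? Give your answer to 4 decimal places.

Propagate the distribution vector 3 steps from state 4.
After 0 steps: (0.0000, 1.0000, 0.0000, 0.0000)
After 1 step: (0.3000, 0.1500, 0.3000, 0.2500)
After 2 steps: (0.2700, 0.1650, 0.2775, 0.2875)
After 3 steps: (0.2726, 0.1643, 0.2704, 0.2928)
P(in state 3 after 3 steps) = 0.2726

0.2726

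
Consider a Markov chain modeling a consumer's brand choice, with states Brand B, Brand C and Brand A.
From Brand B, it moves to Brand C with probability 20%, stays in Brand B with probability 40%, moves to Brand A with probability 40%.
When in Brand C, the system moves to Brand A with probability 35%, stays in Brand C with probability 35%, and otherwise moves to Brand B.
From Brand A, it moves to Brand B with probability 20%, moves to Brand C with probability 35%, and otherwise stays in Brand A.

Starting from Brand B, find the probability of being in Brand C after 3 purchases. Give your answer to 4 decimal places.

Propagate the distribution vector 3 purchases from Brand B.
After 0 purchases: (1.0000, 0.0000, 0.0000)
After 1 purchase: (0.4000, 0.2000, 0.4000)
After 2 purchases: (0.3000, 0.2900, 0.4100)
After 3 purchases: (0.2890, 0.3050, 0.4060)
P(in Brand C after 3 purchases) = 0.3050

0.3050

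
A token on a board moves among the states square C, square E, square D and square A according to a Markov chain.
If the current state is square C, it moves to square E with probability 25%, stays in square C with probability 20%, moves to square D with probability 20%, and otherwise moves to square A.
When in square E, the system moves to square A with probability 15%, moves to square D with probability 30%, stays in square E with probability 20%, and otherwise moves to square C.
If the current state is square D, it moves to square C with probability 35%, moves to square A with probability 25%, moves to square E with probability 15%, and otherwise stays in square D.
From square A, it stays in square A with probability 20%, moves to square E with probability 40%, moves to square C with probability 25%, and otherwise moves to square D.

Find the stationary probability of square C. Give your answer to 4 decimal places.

Let the stationary distribution be π with π = πP and π_1 + π_2 + π_3 + π_4 = 1.
π_1 = 0.2·π_1 + 0.35·π_2 + 0.35·π_3 + 0.25·π_4
π_2 = 0.25·π_1 + 0.2·π_2 + 0.15·π_3 + 0.4·π_4
π_3 = 0.2·π_1 + 0.3·π_2 + 0.25·π_3 + 0.15·π_4
Solving with the normalization constraint gives π = (0.2834, 0.2512, 0.2243, 0.2412).
So the stationary probability of square C is 0.2834.

0.2834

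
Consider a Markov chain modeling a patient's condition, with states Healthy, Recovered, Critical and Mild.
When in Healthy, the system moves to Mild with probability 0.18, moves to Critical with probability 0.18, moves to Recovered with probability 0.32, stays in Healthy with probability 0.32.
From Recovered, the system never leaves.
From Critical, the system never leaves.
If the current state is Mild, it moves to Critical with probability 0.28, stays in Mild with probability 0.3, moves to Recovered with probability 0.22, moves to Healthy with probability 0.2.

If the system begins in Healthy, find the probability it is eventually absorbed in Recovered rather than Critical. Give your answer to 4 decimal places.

0.5991

Let h(s) be the probability of absorption at Recovered starting from transient state s. Then h(Recovered) = 1 and h(Critical) = 0. By first-step analysis:
h(Healthy) = 0.32·h(Healthy) + 0.32·1 + 0.18·0 + 0.18·h(Mild)
h(Mild) = 0.2·h(Healthy) + 0.22·1 + 0.28·0 + 0.3·h(Mild)
Solving: h(Healthy) = 0.5991, h(Mild) = 0.4855.
Starting from Healthy, the probability is 0.5991.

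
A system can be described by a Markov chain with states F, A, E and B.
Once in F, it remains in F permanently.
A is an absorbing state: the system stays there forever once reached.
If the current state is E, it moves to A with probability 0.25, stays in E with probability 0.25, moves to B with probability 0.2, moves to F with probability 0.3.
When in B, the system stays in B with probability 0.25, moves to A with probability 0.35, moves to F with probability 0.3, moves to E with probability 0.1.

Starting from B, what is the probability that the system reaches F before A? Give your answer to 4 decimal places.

0.4700

Let h(s) be the probability of absorption at F starting from transient state s. Then h(F) = 1 and h(A) = 0. By first-step analysis:
h(E) = 0.3·1 + 0.25·0 + 0.25·h(E) + 0.2·h(B)
h(B) = 0.3·1 + 0.35·0 + 0.1·h(E) + 0.25·h(B)
Solving: h(E) = 0.5253, h(B) = 0.4700.
Starting from B, the probability is 0.4700.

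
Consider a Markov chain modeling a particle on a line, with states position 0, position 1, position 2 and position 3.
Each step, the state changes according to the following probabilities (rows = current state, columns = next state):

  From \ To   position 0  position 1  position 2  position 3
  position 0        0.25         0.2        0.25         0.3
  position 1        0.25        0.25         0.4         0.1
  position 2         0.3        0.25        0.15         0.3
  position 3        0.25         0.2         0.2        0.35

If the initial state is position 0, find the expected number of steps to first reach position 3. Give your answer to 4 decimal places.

3.9188

Let t(s) be the expected number of steps to first reach position 3 from state s, with t(position 3) = 0. Conditioning on the first step:
t(position 0) = 1 + 0.25·t(position 0) + 0.2·t(position 1) + 0.25·t(position 2)
t(position 1) = 1 + 0.25·t(position 0) + 0.25·t(position 1) + 0.4·t(position 2)
t(position 2) = 1 + 0.3·t(position 0) + 0.25·t(position 1) + 0.15·t(position 2)
Solving: t(position 0) = 3.9188, t(position 1) = 4.7498, t(position 2) = 3.9566.
Expected steps from position 0 to position 3: 3.9188.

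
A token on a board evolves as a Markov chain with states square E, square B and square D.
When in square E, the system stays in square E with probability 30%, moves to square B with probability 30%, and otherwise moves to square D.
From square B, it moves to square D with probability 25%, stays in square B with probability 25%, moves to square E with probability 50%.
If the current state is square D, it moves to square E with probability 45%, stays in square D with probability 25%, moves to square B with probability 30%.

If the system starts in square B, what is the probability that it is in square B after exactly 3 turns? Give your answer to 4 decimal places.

Propagate the distribution vector 3 turns from square B.
After 0 turns: (0.0000, 1.0000, 0.0000)
After 1 turn: (0.5000, 0.2500, 0.2500)
After 2 turns: (0.3875, 0.2875, 0.3250)
After 3 turns: (0.4063, 0.2856, 0.3081)
P(in square B after 3 turns) = 0.2856

0.2856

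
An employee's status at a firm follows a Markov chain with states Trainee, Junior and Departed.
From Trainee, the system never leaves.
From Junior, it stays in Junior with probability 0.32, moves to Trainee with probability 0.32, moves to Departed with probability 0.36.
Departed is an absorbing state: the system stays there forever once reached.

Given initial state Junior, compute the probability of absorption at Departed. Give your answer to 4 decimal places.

Let h(s) be the probability of absorption at Departed starting from transient state s. Then h(Departed) = 1 and h(Trainee) = 0. By first-step analysis:
h(Junior) = 0.32·0 + 0.32·h(Junior) + 0.36·1
Solving: h(Junior) = 0.5294.
Starting from Junior, the probability is 0.5294.

0.5294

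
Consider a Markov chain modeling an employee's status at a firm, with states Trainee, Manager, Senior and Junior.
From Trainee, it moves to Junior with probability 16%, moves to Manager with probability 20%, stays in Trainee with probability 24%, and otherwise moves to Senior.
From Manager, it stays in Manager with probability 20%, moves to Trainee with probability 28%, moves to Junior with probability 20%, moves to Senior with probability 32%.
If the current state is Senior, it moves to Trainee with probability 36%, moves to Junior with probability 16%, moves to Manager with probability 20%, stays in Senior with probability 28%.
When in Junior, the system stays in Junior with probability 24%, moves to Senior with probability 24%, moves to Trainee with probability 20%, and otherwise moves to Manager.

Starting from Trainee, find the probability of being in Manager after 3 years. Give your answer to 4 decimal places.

0.2217

Propagate the distribution vector 3 years from Trainee.
After 0 years: (1.0000, 0.0000, 0.0000, 0.0000)
After 1 year: (0.2400, 0.2000, 0.4000, 0.1600)
After 2 years: (0.2896, 0.2192, 0.3104, 0.1808)
After 3 years: (0.2788, 0.2217, 0.3163, 0.1832)
P(in Manager after 3 years) = 0.2217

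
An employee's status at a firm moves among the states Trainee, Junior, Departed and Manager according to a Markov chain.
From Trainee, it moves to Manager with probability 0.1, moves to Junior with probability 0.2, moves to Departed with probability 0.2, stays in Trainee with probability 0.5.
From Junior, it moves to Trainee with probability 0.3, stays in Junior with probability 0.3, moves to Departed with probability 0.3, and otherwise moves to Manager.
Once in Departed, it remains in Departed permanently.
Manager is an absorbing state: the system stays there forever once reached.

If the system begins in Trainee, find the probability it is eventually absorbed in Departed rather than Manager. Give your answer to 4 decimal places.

0.6897

Let h(s) be the probability of absorption at Departed starting from transient state s. Then h(Departed) = 1 and h(Manager) = 0. By first-step analysis:
h(Trainee) = 0.5·h(Trainee) + 0.2·h(Junior) + 0.2·1 + 0.1·0
h(Junior) = 0.3·h(Trainee) + 0.3·h(Junior) + 0.3·1 + 0.1·0
Solving: h(Trainee) = 0.6897, h(Junior) = 0.7241.
Starting from Trainee, the probability is 0.6897.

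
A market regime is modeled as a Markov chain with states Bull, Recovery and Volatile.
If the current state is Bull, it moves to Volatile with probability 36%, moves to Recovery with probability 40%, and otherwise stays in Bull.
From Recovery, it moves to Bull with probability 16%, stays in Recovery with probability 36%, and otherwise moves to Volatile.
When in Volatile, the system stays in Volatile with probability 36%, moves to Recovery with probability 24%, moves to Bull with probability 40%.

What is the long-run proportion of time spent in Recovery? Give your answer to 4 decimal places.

0.3233

Let the stationary distribution be π with π = πP and π_1 + π_2 + π_3 = 1.
π_1 = 0.24·π_1 + 0.16·π_2 + 0.4·π_3
π_2 = 0.4·π_1 + 0.36·π_2 + 0.24·π_3
Solving with the normalization constraint gives π = (0.2779, 0.3233, 0.3988).
So the stationary probability of Recovery is 0.3233.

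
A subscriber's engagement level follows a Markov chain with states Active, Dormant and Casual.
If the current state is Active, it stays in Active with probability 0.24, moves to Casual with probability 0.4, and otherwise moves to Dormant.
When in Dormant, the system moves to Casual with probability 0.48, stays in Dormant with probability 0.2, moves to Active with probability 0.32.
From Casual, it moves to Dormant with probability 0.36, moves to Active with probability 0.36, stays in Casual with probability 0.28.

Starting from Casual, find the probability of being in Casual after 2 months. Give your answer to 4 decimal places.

Sum over the intermediate state after 1 month:
P = P(Casual→Active)·P(Active→Casual) + P(Casual→Dormant)·P(Dormant→Casual) + P(Casual→Casual)·P(Casual→Casual)
  = 0.36×0.4 + 0.36×0.48 + 0.28×0.28
  = 0.1440 + 0.1728 + 0.0784 = 0.3952

0.3952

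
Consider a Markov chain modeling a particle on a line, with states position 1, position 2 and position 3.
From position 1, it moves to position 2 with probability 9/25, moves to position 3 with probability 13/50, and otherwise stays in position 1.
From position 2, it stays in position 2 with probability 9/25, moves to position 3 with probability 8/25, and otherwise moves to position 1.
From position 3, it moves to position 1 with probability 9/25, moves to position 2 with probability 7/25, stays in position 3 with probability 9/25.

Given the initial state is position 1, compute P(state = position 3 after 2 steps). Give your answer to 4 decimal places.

0.3076

Sum over the intermediate state after 1 step:
P = P(position 1→position 1)·P(position 1→position 3) + P(position 1→position 2)·P(position 2→position 3) + P(position 1→position 3)·P(position 3→position 3)
  = 0.38×0.26 + 0.36×0.32 + 0.26×0.36
  = 0.0988 + 0.1152 + 0.0936 = 0.3076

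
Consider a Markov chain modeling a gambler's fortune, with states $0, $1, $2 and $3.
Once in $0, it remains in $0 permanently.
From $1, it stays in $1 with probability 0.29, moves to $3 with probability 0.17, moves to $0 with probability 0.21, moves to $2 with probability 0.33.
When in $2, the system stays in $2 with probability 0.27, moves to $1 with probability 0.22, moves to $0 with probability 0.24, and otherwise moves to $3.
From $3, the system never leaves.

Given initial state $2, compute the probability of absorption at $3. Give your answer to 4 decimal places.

Let h(s) be the probability of absorption at $3 starting from transient state s. Then h($3) = 1 and h($0) = 0. By first-step analysis:
h($1) = 0.21·0 + 0.29·h($1) + 0.33·h($2) + 0.17·1
h($2) = 0.24·0 + 0.22·h($1) + 0.27·h($2) + 0.27·1
Solving: h($1) = 0.4783, h($2) = 0.5140.
Starting from $2, the probability is 0.5140.

0.5140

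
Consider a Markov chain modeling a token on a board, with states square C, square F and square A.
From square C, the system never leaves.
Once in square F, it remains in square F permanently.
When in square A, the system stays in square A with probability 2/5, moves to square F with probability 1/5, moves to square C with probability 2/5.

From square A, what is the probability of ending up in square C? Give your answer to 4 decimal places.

0.6667

Let h(s) be the probability of absorption at square C starting from transient state s. Then h(square C) = 1 and h(square F) = 0. By first-step analysis:
h(square A) = 0.4·1 + 0.2·0 + 0.4·h(square A)
Solving: h(square A) = 0.6667.
Starting from square A, the probability is 0.6667.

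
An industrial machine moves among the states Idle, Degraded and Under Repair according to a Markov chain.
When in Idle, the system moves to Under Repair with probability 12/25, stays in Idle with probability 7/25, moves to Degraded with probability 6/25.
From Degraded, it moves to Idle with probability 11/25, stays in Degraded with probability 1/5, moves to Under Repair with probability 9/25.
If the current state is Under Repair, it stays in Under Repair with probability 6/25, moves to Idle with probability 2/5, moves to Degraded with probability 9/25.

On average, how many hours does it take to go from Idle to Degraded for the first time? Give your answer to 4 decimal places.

Let t(s) be the expected number of hours to first reach Degraded from state s, with t(Degraded) = 0. Conditioning on the first hour:
t(Idle) = 1 + 0.28·t(Idle) + 0.48·t(Under Repair)
t(Under Repair) = 1 + 0.4·t(Idle) + 0.24·t(Under Repair)
Solving: t(Idle) = 3.4910, t(Under Repair) = 3.1532.
Expected hours from Idle to Degraded: 3.4910.

3.4910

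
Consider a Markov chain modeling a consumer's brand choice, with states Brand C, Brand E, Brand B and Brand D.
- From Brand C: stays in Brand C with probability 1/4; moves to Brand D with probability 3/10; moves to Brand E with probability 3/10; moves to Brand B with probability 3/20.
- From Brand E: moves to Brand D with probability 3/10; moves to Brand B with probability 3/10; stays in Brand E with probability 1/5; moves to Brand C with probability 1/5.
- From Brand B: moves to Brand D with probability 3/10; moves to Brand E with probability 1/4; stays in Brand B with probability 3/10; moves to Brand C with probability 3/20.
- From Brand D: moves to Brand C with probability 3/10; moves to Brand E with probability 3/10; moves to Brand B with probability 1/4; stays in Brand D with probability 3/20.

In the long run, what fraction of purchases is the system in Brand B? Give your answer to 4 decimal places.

Let the stationary distribution be π with π = πP and π_1 + π_2 + π_3 + π_4 = 1.
π_1 = 0.25·π_1 + 0.2·π_2 + 0.15·π_3 + 0.3·π_4
π_2 = 0.3·π_1 + 0.2·π_2 + 0.25·π_3 + 0.3·π_4
π_3 = 0.15·π_1 + 0.3·π_2 + 0.3·π_3 + 0.25·π_4
Solving with the normalization constraint gives π = (0.2247, 0.2612, 0.2533, 0.2609).
So the stationary probability of Brand B is 0.2533.

0.2533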